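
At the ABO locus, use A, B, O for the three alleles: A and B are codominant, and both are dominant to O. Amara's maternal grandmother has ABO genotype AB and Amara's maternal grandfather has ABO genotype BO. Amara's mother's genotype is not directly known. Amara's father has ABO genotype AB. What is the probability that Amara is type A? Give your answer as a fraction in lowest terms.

1/4

Amara's mother's ABO genotype from AB × BO: 1/4 AB, 1/4 AO, 1/4 BB, 1/4 BO.
Crossing each possibility with the father AB and summing P(type A): 1/4·1/4 + 1/4·1/2 + 1/4·0 + 1/4·1/4 = 1/4.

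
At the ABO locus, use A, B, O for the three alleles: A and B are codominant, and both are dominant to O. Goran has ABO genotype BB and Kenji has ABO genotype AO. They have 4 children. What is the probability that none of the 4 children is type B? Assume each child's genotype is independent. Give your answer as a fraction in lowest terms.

1/16

ABO cross BB × AO → 1/2 B, 1/2 AB.
So P(type B) = 1/2 per child.
P(not type B) = 1/2 for one child; (1/2)^4 = 1/16.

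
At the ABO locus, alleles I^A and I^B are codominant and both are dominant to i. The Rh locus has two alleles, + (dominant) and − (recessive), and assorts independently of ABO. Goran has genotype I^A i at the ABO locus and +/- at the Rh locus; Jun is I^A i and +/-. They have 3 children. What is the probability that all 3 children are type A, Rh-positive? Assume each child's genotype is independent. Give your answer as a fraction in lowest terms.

729/4096

ABO cross I^A i × I^A i → 1/4 O, 3/4 A.
Rh cross +/- × +/- → 3/4 Rh+, 1/4 Rh-; so P(type A, Rh-positive) = 3/4 × 3/4 = 9/16 per child.
All 3 independent: (9/16)^3 = 729/4096.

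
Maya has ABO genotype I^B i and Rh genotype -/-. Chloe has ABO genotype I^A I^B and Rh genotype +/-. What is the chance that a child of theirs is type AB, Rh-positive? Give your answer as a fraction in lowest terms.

ABO cross I^B i × I^A I^B → offspring phenotypes: 1/4 A, 1/2 B, 1/4 AB.
Rh cross -/- × +/- → 1/2 Rh+, 1/2 Rh-.
Independent loci: P(type AB, Rh-positive) = 1/4 × 1/2 = 1/8.

1/8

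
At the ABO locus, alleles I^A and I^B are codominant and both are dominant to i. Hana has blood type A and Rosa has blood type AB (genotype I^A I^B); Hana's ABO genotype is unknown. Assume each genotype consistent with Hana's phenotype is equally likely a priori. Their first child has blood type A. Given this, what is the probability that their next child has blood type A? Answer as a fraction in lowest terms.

1/2

Possible genotypes: Hana ∈ {I^A I^A, I^A i}; Rosa ∈ {I^A I^B}.
Weight each parental genotype pair by prior × P(type-A child):
  I^A I^A × I^A I^B: posterior weight 1/2; P(next child type A) = 1/2.
  I^A i × I^A I^B: posterior weight 1/2; P(next child type A) = 1/2.
Weighted sum = 1/2.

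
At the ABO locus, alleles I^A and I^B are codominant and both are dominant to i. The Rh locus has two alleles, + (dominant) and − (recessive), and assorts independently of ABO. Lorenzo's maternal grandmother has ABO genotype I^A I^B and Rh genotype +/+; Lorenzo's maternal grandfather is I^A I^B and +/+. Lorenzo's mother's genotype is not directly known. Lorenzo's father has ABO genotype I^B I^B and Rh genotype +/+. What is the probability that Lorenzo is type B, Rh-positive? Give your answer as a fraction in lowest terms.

1/2

Lorenzo's mother's ABO genotype from I^A I^B × I^A I^B: 1/4 I^A I^A, 1/2 I^A I^B, 1/4 I^B I^B.
Crossing each possibility with the father I^B I^B and summing P(type B): 1/4·0 + 1/2·1/2 + 1/4·1 = 1/2.
Similarly for Rh via the mother's Rh distribution: P(Rh+) = 1.
Independent loci: 1/2 × 1 = 1/2.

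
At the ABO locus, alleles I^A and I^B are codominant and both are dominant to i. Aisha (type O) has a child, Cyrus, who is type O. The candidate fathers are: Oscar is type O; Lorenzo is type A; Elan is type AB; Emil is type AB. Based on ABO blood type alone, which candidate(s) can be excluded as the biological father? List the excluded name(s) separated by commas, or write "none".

A candidate is excluded only if no genotype consistent with his phenotype could produce a type O child with a type O mother.
Elan (type AB): no genotype consistent with that phenotype can produce a type-O child with a type-O mother.
Emil (type AB): no genotype consistent with that phenotype can produce a type-O child with a type-O mother.

Elan, Emil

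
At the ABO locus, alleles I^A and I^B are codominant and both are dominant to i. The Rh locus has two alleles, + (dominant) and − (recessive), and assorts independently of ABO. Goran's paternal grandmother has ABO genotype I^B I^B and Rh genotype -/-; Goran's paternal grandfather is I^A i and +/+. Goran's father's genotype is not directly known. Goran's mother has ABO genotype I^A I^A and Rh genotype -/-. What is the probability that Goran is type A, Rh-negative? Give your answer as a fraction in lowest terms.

1/4

Goran's father's ABO genotype from I^B I^B × I^A i: 1/2 I^A I^B, 1/2 I^B i.
Crossing each possibility with the mother I^A I^A and summing P(type A): 1/2·1/2 + 1/2·1/2 = 1/2.
Similarly for Rh via the father's Rh distribution: P(Rh-) = 1/2.
Independent loci: 1/2 × 1/2 = 1/4.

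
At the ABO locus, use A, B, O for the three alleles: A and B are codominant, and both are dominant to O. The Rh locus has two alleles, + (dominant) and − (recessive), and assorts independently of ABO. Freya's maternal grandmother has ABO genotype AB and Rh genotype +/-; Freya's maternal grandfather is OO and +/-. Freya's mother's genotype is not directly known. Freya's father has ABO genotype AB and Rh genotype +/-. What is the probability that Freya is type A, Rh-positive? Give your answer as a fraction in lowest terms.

9/32

Freya's mother's ABO genotype from AB × OO: 1/2 AO, 1/2 BO.
Crossing each possibility with the father AB and summing P(type A): 1/2·1/2 + 1/2·1/4 = 3/8.
Similarly for Rh via the mother's Rh distribution: P(Rh+) = 3/4.
Independent loci: 3/8 × 3/4 = 9/32.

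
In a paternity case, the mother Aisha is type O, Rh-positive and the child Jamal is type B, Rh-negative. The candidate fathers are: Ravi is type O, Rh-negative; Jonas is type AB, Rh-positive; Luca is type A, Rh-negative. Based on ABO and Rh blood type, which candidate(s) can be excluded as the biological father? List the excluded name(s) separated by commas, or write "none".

A candidate is excluded only if no genotype consistent with his phenotype could produce a type B, Rh-negative child with a type O, Rh-positive mother.
Ravi (type O, Rh-): no genotype consistent with that phenotype can produce a type-B Rh- child with a type-O mother.
Luca (type A, Rh-): no genotype consistent with that phenotype can produce a type-B Rh- child with a type-O mother.

Ravi, Luca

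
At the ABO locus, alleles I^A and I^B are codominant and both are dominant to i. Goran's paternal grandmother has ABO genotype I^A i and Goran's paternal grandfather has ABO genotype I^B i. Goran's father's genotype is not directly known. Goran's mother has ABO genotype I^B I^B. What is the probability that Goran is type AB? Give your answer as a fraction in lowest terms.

1/4

Goran's father's ABO genotype from I^A i × I^B i: 1/4 I^A I^B, 1/4 I^A i, 1/4 I^B i, 1/4 i i.
Crossing each possibility with the mother I^B I^B and summing P(type AB): 1/4·1/2 + 1/4·1/2 + 1/4·0 + 1/4·0 = 1/4.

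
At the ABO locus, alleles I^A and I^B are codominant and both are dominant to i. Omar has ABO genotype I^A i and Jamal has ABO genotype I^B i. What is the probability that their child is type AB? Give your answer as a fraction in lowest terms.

ABO cross I^A i × I^B i → offspring phenotypes: 1/4 O, 1/4 A, 1/4 B, 1/4 AB.
So P(type AB) = 1/4.

1/4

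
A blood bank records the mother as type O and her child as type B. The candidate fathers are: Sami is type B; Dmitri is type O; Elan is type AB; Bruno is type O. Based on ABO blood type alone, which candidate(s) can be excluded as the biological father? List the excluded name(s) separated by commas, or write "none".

A candidate is excluded only if no genotype consistent with his phenotype could produce a type B child with a type O mother.
Dmitri (type O): no genotype consistent with that phenotype can produce a type-B child with a type-O mother.
Bruno (type O): no genotype consistent with that phenotype can produce a type-B child with a type-O mother.

Dmitri, Bruno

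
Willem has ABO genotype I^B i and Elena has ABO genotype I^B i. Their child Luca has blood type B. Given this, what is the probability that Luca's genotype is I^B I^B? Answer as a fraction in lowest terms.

Cross I^B i × I^B i → 1/4 I^B I^B, 1/2 I^B i, 1/4 i i.
Type-B genotypes among offspring: I^B I^B (1/4), I^B i (1/2); total 3/4.
P(I^B I^B | type B) = (1/4) / (3/4) = 1/3.

1/3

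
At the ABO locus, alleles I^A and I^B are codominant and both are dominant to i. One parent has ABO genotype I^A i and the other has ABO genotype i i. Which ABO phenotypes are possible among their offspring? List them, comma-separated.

Gametes from I^A i × i i give offspring ABO genotypes I^A i, i i, i.e. phenotypes O, A.

O, A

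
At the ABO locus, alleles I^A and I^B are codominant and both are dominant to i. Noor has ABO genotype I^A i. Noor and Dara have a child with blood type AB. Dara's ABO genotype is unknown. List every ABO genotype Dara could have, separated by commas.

For each candidate genotype of Dara, check whether crossing it with I^A i can produce every observed child phenotype.
  I^A I^A → possible child types {A} ✗
  I^A I^B → possible child types {A, B, AB} ✓
  I^A i → possible child types {O, A} ✗
  I^B I^B → possible child types {B, AB} ✓
  I^B i → possible child types {O, A, B, AB} ✓
  i i → possible child types {O, A} ✗

I^A I^B, I^B I^B, I^B i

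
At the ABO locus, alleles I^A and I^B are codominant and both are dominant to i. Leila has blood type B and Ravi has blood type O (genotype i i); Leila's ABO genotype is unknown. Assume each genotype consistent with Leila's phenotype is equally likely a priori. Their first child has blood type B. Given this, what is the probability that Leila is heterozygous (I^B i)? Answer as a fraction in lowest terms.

Possible genotypes: Leila ∈ {I^B I^B, I^B i}; Ravi ∈ {i i}.
Weight each parental genotype pair by prior × P(type-B child):
  I^B I^B × i i: posterior weight 2/3.
  I^B i × i i: posterior weight 1/3.
Sum the posterior weight over pairs where Leila is I^B i: 1/3.

1/3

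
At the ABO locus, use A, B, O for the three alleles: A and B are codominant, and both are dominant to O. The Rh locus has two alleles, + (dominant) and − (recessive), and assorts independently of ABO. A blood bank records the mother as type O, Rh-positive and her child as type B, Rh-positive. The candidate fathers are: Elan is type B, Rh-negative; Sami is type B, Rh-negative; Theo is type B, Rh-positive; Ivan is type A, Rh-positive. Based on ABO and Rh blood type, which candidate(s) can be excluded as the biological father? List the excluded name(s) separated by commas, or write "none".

Ivan

A candidate is excluded only if no genotype consistent with his phenotype could produce a type B, Rh-positive child with a type O, Rh-positive mother.
Ivan (type A, Rh+): no genotype consistent with that phenotype can produce a type-B Rh+ child with a type-O mother.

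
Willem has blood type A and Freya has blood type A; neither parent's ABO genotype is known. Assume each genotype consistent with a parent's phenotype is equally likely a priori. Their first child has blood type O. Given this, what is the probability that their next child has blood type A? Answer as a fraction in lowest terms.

Possible genotypes: Willem ∈ {I^A I^A, I^A i}; Freya ∈ {I^A I^A, I^A i}.
Weight each parental genotype pair by prior × P(type-O child):
  I^A i × I^A i: posterior weight 1; P(next child type A) = 3/4.
Weighted sum = 3/4.

3/4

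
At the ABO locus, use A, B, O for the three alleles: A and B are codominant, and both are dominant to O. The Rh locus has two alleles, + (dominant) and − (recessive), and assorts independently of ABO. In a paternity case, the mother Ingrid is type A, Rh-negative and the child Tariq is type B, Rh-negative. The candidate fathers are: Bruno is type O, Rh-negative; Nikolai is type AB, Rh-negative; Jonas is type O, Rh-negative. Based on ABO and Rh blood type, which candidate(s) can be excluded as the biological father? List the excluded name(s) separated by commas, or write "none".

Bruno, Jonas

A candidate is excluded only if no genotype consistent with his phenotype could produce a type B, Rh-negative child with a type A, Rh-negative mother.
Bruno (type O, Rh-): no genotype consistent with that phenotype can produce a type-B Rh- child with a type-A mother.
Jonas (type O, Rh-): no genotype consistent with that phenotype can produce a type-B Rh- child with a type-A mother.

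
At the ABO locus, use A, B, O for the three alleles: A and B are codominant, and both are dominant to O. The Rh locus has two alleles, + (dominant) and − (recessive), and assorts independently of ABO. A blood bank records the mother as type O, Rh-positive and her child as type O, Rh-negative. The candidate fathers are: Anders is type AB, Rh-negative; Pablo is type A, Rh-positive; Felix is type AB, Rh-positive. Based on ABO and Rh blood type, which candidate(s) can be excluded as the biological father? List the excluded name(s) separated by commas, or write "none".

A candidate is excluded only if no genotype consistent with his phenotype could produce a type O, Rh-negative child with a type O, Rh-positive mother.
Anders (type AB, Rh-): no genotype consistent with that phenotype can produce a type-O Rh- child with a type-O mother.
Felix (type AB, Rh+): no genotype consistent with that phenotype can produce a type-O Rh- child with a type-O mother.

Anders, Felix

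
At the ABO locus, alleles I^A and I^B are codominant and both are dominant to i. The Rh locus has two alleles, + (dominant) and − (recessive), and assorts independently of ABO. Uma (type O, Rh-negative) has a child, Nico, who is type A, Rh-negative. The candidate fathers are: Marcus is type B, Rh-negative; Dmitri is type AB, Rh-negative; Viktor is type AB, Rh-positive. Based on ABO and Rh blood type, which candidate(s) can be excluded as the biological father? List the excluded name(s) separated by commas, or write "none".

Marcus

A candidate is excluded only if no genotype consistent with his phenotype could produce a type A, Rh-negative child with a type O, Rh-negative mother.
Marcus (type B, Rh-): no genotype consistent with that phenotype can produce a type-A Rh- child with a type-O mother.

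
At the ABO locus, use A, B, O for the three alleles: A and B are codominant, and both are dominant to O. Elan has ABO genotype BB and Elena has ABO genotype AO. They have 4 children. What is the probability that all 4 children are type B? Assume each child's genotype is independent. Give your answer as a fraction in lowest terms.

ABO cross BB × AO → 1/2 B, 1/2 AB.
So P(type B) = 1/2 per child.
All 4 independent: (1/2)^4 = 1/16.

1/16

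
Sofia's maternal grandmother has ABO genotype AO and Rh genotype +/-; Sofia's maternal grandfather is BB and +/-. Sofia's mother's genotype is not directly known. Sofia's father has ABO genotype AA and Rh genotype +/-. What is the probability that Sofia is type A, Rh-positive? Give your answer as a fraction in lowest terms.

Sofia's mother's ABO genotype from AO × BB: 1/2 AB, 1/2 BO.
Crossing each possibility with the father AA and summing P(type A): 1/2·1/2 + 1/2·1/2 = 1/2.
Similarly for Rh via the mother's Rh distribution: P(Rh+) = 3/4.
Independent loci: 1/2 × 3/4 = 3/8.

3/8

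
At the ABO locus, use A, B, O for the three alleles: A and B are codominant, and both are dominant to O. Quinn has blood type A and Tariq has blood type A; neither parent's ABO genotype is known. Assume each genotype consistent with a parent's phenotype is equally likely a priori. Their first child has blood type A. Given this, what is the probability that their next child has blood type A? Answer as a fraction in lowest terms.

19/20

Possible genotypes: Quinn ∈ {AA, AO}; Tariq ∈ {AA, AO}.
Weight each parental genotype pair by prior × P(type-A child):
  AA × AA: posterior weight 4/15; P(next child type A) = 1.
  AA × AO: posterior weight 4/15; P(next child type A) = 1.
  AO × AA: posterior weight 4/15; P(next child type A) = 1.
  AO × AO: posterior weight 1/5; P(next child type A) = 3/4.
Weighted sum = 19/20.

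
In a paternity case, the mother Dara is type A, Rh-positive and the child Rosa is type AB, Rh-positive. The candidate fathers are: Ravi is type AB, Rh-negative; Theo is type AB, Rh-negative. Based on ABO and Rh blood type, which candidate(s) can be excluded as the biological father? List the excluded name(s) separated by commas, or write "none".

none

A candidate is excluded only if no genotype consistent with his phenotype could produce a type AB, Rh-positive child with a type A, Rh-positive mother.
Every candidate has at least one consistent genotype combination, so none can be excluded.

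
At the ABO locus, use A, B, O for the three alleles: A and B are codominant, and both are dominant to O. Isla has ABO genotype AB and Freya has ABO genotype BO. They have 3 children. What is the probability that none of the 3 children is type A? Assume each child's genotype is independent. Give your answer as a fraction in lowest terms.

ABO cross AB × BO → 1/4 A, 1/2 B, 1/4 AB.
So P(type A) = 1/4 per child.
P(not type A) = 3/4 for one child; (3/4)^3 = 27/64.

27/64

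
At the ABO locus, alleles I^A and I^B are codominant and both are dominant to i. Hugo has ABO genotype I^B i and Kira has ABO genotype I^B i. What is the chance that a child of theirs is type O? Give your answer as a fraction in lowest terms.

ABO cross I^B i × I^B i → offspring phenotypes: 1/4 O, 3/4 B.
So P(type O) = 1/4.

1/4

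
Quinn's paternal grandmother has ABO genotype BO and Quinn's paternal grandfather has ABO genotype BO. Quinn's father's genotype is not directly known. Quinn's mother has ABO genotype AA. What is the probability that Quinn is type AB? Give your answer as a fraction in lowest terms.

1/2

Quinn's father's ABO genotype from BO × BO: 1/4 BB, 1/2 BO, 1/4 OO.
Crossing each possibility with the mother AA and summing P(type AB): 1/4·1 + 1/2·1/2 + 1/4·0 = 1/2.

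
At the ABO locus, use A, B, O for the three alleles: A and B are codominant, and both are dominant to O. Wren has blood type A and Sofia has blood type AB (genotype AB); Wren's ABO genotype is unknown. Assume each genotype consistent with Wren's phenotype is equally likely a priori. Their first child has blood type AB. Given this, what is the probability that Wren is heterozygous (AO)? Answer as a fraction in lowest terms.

Possible genotypes: Wren ∈ {AA, AO}; Sofia ∈ {AB}.
Weight each parental genotype pair by prior × P(type-AB child):
  AA × AB: posterior weight 2/3.
  AO × AB: posterior weight 1/3.
Sum the posterior weight over pairs where Wren is AO: 1/3.

1/3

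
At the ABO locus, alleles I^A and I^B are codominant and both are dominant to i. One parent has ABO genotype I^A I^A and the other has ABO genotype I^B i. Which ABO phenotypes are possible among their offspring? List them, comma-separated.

Gametes from I^A I^A × I^B i give offspring ABO genotypes I^A I^B, I^A i, i.e. phenotypes A, AB.

A, AB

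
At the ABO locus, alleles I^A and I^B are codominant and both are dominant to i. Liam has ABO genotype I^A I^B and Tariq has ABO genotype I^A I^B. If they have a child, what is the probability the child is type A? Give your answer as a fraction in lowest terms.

1/4

ABO cross I^A I^B × I^A I^B → offspring phenotypes: 1/4 A, 1/4 B, 1/2 AB.
So P(type A) = 1/4.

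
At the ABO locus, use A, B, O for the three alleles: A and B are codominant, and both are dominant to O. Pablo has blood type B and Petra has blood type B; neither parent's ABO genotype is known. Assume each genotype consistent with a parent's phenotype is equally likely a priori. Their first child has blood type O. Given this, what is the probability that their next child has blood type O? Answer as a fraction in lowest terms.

1/4

Possible genotypes: Pablo ∈ {BB, BO}; Petra ∈ {BB, BO}.
Weight each parental genotype pair by prior × P(type-O child):
  BO × BO: posterior weight 1; P(next child type O) = 1/4.
Weighted sum = 1/4.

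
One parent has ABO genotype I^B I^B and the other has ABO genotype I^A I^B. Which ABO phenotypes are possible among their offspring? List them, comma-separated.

B, AB

Gametes from I^B I^B × I^A I^B give offspring ABO genotypes I^A I^B, I^B I^B, i.e. phenotypes B, AB.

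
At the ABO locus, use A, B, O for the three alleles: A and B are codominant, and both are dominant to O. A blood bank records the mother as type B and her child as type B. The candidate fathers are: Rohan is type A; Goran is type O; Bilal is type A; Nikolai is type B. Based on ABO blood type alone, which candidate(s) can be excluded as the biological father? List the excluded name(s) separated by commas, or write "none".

none

A candidate is excluded only if no genotype consistent with his phenotype could produce a type B child with a type B mother.
Every candidate has at least one consistent genotype combination, so none can be excluded.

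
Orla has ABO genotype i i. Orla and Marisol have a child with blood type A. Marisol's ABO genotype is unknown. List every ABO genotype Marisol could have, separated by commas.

I^A I^A, I^A I^B, I^A i

For each candidate genotype of Marisol, check whether crossing it with i i can produce every observed child phenotype.
  I^A I^A → possible child types {A} ✓
  I^A I^B → possible child types {A, B} ✓
  I^A i → possible child types {O, A} ✓
  I^B I^B → possible child types {B} ✗
  I^B i → possible child types {O, B} ✗
  i i → possible child types {O} ✗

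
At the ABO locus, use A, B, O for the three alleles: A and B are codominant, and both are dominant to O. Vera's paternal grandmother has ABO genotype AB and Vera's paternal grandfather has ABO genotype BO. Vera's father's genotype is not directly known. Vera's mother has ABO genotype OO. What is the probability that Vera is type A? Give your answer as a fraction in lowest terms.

Vera's father's ABO genotype from AB × BO: 1/4 AB, 1/4 AO, 1/4 BB, 1/4 BO.
Crossing each possibility with the mother OO and summing P(type A): 1/4·1/2 + 1/4·1/2 + 1/4·0 + 1/4·0 = 1/4.

1/4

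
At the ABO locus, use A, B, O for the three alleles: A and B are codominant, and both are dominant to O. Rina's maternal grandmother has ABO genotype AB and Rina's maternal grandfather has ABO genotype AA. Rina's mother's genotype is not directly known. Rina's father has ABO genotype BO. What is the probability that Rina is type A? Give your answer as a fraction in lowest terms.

3/8

Rina's mother's ABO genotype from AB × AA: 1/2 AA, 1/2 AB.
Crossing each possibility with the father BO and summing P(type A): 1/2·1/2 + 1/2·1/4 = 3/8.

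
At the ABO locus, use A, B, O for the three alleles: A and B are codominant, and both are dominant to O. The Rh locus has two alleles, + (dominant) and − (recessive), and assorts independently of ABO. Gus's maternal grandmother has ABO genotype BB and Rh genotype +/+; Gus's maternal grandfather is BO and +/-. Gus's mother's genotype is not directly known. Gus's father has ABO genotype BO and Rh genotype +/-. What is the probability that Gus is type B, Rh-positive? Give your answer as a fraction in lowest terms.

49/64

Gus's mother's ABO genotype from BB × BO: 1/2 BB, 1/2 BO.
Crossing each possibility with the father BO and summing P(type B): 1/2·1 + 1/2·3/4 = 7/8.
Similarly for Rh via the mother's Rh distribution: P(Rh+) = 7/8.
Independent loci: 7/8 × 7/8 = 49/64.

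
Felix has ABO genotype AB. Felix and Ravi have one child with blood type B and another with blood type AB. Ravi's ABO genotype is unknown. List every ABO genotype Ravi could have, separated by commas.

For each candidate genotype of Ravi, check whether crossing it with AB can produce every observed child phenotype.
  AA → possible child types {A, AB} ✗
  AB → possible child types {A, B, AB} ✓
  AO → possible child types {A, B, AB} ✓
  BB → possible child types {B, AB} ✓
  BO → possible child types {A, B, AB} ✓
  OO → possible child types {A, B} ✗

AB, AO, BB, BO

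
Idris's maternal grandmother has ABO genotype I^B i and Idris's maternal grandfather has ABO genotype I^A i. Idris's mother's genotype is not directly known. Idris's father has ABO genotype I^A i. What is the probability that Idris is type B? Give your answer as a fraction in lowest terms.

1/8

Idris's mother's ABO genotype from I^B i × I^A i: 1/4 I^A I^B, 1/4 I^A i, 1/4 I^B i, 1/4 i i.
Crossing each possibility with the father I^A i and summing P(type B): 1/4·1/4 + 1/4·0 + 1/4·1/4 + 1/4·0 = 1/8.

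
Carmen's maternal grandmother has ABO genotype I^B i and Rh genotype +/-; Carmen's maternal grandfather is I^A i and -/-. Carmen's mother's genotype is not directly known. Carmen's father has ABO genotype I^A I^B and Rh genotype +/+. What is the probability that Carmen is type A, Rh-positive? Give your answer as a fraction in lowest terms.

3/8

Carmen's mother's ABO genotype from I^B i × I^A i: 1/4 I^A I^B, 1/4 I^A i, 1/4 I^B i, 1/4 i i.
Crossing each possibility with the father I^A I^B and summing P(type A): 1/4·1/4 + 1/4·1/2 + 1/4·1/4 + 1/4·1/2 = 3/8.
Similarly for Rh via the mother's Rh distribution: P(Rh+) = 1.
Independent loci: 3/8 × 1 = 3/8.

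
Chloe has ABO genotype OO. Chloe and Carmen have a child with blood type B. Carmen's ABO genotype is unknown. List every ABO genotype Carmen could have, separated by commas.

For each candidate genotype of Carmen, check whether crossing it with OO can produce every observed child phenotype.
  AA → possible child types {A} ✗
  AB → possible child types {A, B} ✓
  AO → possible child types {O, A} ✗
  BB → possible child types {B} ✓
  BO → possible child types {O, B} ✓
  OO → possible child types {O} ✗

AB, BB, BO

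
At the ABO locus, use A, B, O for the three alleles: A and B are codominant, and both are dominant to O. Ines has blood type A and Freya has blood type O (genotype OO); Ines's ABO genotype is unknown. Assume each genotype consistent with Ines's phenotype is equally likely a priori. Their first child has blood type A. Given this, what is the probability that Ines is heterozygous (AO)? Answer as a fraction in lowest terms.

Possible genotypes: Ines ∈ {AA, AO}; Freya ∈ {OO}.
Weight each parental genotype pair by prior × P(type-A child):
  AA × OO: posterior weight 2/3.
  AO × OO: posterior weight 1/3.
Sum the posterior weight over pairs where Ines is AO: 1/3.

1/3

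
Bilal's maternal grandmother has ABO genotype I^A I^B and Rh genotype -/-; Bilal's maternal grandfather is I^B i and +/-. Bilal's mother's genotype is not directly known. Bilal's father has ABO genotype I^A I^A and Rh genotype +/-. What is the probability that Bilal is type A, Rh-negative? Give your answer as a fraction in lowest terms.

3/16

Bilal's mother's ABO genotype from I^A I^B × I^B i: 1/4 I^A I^B, 1/4 I^A i, 1/4 I^B I^B, 1/4 I^B i.
Crossing each possibility with the father I^A I^A and summing P(type A): 1/4·1/2 + 1/4·1 + 1/4·0 + 1/4·1/2 = 1/2.
Similarly for Rh via the mother's Rh distribution: P(Rh-) = 3/8.
Independent loci: 1/2 × 3/8 = 3/16.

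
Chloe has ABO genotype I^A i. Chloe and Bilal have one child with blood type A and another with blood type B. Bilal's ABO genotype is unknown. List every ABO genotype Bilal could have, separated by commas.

I^A I^B, I^B i

For each candidate genotype of Bilal, check whether crossing it with I^A i can produce every observed child phenotype.
  I^A I^A → possible child types {A} ✗
  I^A I^B → possible child types {A, B, AB} ✓
  I^A i → possible child types {O, A} ✗
  I^B I^B → possible child types {B, AB} ✗
  I^B i → possible child types {O, A, B, AB} ✓
  i i → possible child types {O, A} ✗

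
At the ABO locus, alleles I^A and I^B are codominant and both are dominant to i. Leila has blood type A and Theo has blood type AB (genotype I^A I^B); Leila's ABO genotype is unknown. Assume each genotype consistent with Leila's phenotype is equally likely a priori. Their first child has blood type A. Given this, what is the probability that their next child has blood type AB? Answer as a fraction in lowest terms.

3/8

Possible genotypes: Leila ∈ {I^A I^A, I^A i}; Theo ∈ {I^A I^B}.
Weight each parental genotype pair by prior × P(type-A child):
  I^A I^A × I^A I^B: posterior weight 1/2; P(next child type AB) = 1/2.
  I^A i × I^A I^B: posterior weight 1/2; P(next child type AB) = 1/4.
Weighted sum = 3/8.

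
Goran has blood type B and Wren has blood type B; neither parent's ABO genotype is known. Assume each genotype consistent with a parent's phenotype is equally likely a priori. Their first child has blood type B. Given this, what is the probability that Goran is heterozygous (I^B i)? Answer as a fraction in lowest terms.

Possible genotypes: Goran ∈ {I^B I^B, I^B i}; Wren ∈ {I^B I^B, I^B i}.
Weight each parental genotype pair by prior × P(type-B child):
  I^B I^B × I^B I^B: posterior weight 4/15.
  I^B I^B × I^B i: posterior weight 4/15.
  I^B i × I^B I^B: posterior weight 4/15.
  I^B i × I^B i: posterior weight 1/5.
Sum the posterior weight over pairs where Goran is I^B i: 7/15.

7/15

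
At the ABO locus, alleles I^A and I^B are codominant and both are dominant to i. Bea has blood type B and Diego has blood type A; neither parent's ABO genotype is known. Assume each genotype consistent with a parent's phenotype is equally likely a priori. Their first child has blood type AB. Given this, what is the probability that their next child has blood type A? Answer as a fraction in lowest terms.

5/36

Possible genotypes: Bea ∈ {I^B I^B, I^B i}; Diego ∈ {I^A I^A, I^A i}.
Weight each parental genotype pair by prior × P(type-AB child):
  I^B I^B × I^A I^A: posterior weight 4/9; P(next child type A) = 0.
  I^B I^B × I^A i: posterior weight 2/9; P(next child type A) = 0.
  I^B i × I^A I^A: posterior weight 2/9; P(next child type A) = 1/2.
  I^B i × I^A i: posterior weight 1/9; P(next child type A) = 1/4.
Weighted sum = 5/36.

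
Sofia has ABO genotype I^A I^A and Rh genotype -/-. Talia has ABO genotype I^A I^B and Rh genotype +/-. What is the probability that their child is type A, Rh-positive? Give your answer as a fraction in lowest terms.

ABO cross I^A I^A × I^A I^B → offspring phenotypes: 1/2 A, 1/2 AB.
Rh cross -/- × +/- → 1/2 Rh+, 1/2 Rh-.
Independent loci: P(type A, Rh-positive) = 1/2 × 1/2 = 1/4.

1/4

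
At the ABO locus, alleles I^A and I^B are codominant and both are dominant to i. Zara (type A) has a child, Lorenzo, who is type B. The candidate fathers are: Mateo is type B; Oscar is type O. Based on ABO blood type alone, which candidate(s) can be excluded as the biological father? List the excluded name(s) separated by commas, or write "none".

Oscar

A candidate is excluded only if no genotype consistent with his phenotype could produce a type B child with a type A mother.
Oscar (type O): no genotype consistent with that phenotype can produce a type-B child with a type-A mother.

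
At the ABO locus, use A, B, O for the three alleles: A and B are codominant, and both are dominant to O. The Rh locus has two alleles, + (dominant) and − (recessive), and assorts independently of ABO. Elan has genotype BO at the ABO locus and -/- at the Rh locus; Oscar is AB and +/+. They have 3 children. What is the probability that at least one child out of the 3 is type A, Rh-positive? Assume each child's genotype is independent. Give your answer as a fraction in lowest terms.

37/64

ABO cross BO × AB → 1/4 A, 1/2 B, 1/4 AB.
Rh cross -/- × +/+ → 1 Rh+; so P(type A, Rh-positive) = 1/4 × 1 = 1/4 per child.
P(none) = (3/4)^3 = 27/64; P(at least one) = 1 − 27/64 = 37/64.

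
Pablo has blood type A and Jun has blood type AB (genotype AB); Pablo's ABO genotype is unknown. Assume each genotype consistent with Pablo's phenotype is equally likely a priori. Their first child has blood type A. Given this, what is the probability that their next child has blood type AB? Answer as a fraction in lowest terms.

Possible genotypes: Pablo ∈ {AA, AO}; Jun ∈ {AB}.
Weight each parental genotype pair by prior × P(type-A child):
  AA × AB: posterior weight 1/2; P(next child type AB) = 1/2.
  AO × AB: posterior weight 1/2; P(next child type AB) = 1/4.
Weighted sum = 3/8.

3/8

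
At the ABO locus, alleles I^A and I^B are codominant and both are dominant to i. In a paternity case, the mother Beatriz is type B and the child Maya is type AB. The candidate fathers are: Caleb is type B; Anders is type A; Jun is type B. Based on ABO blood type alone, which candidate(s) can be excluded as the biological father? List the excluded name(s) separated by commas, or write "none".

A candidate is excluded only if no genotype consistent with his phenotype could produce a type AB child with a type B mother.
Caleb (type B): no genotype consistent with that phenotype can produce a type-AB child with a type-B mother.
Jun (type B): no genotype consistent with that phenotype can produce a type-AB child with a type-B mother.

Caleb, Jun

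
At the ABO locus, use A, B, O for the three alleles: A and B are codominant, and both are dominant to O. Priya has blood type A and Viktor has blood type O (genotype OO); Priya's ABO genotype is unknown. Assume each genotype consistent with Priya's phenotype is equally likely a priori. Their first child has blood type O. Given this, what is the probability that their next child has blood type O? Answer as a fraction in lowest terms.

Possible genotypes: Priya ∈ {AA, AO}; Viktor ∈ {OO}.
Weight each parental genotype pair by prior × P(type-O child):
  AO × OO: posterior weight 1; P(next child type O) = 1/2.
Weighted sum = 1/2.

1/2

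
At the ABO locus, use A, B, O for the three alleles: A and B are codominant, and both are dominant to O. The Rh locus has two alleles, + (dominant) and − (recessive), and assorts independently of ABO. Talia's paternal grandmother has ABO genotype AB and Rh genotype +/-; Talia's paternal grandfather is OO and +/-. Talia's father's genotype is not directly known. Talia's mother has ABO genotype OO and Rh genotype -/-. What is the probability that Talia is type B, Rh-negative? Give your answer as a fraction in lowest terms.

1/8

Talia's father's ABO genotype from AB × OO: 1/2 AO, 1/2 BO.
Crossing each possibility with the mother OO and summing P(type B): 1/2·0 + 1/2·1/2 = 1/4.
Similarly for Rh via the father's Rh distribution: P(Rh-) = 1/2.
Independent loci: 1/4 × 1/2 = 1/8.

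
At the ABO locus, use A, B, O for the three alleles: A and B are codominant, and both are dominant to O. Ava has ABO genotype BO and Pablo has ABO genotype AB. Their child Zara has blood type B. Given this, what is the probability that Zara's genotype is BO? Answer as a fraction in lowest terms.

1/2

Cross BO × AB → 1/4 AB, 1/4 AO, 1/4 BB, 1/4 BO.
Type-B genotypes among offspring: BB (1/4), BO (1/4); total 1/2.
P(BO | type B) = (1/4) / (1/2) = 1/2.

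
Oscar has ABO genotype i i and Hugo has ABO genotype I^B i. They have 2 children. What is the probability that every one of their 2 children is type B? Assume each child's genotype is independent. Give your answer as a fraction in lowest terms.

1/4

ABO cross i i × I^B i → 1/2 O, 1/2 B.
So P(type B) = 1/2 per child.
All 2 independent: (1/2)^2 = 1/4.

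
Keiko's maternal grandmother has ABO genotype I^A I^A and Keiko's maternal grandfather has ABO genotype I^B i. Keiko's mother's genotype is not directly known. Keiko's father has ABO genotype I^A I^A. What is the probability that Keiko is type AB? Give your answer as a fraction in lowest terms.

1/4

Keiko's mother's ABO genotype from I^A I^A × I^B i: 1/2 I^A I^B, 1/2 I^A i.
Crossing each possibility with the father I^A I^A and summing P(type AB): 1/2·1/2 + 1/2·0 = 1/4.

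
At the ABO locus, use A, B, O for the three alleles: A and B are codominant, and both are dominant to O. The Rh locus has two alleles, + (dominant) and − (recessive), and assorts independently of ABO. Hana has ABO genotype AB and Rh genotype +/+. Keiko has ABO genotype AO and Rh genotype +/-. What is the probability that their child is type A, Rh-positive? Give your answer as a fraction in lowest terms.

ABO cross AB × AO → offspring phenotypes: 1/2 A, 1/4 B, 1/4 AB.
Rh cross +/+ × +/- → 1 Rh+.
Independent loci: P(type A, Rh-positive) = 1/2 × 1 = 1/2.

1/2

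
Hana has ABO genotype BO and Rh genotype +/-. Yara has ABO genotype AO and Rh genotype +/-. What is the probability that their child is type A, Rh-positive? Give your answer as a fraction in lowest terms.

ABO cross BO × AO → offspring phenotypes: 1/4 O, 1/4 A, 1/4 B, 1/4 AB.
Rh cross +/- × +/- → 3/4 Rh+, 1/4 Rh-.
Independent loci: P(type A, Rh-positive) = 1/4 × 3/4 = 3/16.

3/16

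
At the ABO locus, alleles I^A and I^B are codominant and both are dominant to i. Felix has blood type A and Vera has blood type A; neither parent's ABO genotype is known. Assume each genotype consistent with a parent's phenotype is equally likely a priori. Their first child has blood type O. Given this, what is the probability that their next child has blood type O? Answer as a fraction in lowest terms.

1/4

Possible genotypes: Felix ∈ {I^A I^A, I^A i}; Vera ∈ {I^A I^A, I^A i}.
Weight each parental genotype pair by prior × P(type-O child):
  I^A i × I^A i: posterior weight 1; P(next child type O) = 1/4.
Weighted sum = 1/4.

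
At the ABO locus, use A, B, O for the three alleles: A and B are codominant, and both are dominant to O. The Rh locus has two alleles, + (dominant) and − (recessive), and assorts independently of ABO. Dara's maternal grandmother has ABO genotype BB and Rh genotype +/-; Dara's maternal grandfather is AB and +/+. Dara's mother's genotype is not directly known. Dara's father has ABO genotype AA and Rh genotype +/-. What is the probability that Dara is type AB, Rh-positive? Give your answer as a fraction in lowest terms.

Dara's mother's ABO genotype from BB × AB: 1/2 AB, 1/2 BB.
Crossing each possibility with the father AA and summing P(type AB): 1/2·1/2 + 1/2·1 = 3/4.
Similarly for Rh via the mother's Rh distribution: P(Rh+) = 7/8.
Independent loci: 3/4 × 7/8 = 21/32.

21/32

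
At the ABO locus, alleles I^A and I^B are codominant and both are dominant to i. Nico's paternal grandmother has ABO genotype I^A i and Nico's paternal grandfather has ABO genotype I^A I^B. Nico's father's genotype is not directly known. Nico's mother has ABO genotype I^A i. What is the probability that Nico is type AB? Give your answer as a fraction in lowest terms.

1/8

Nico's father's ABO genotype from I^A i × I^A I^B: 1/4 I^A I^A, 1/4 I^A I^B, 1/4 I^A i, 1/4 I^B i.
Crossing each possibility with the mother I^A i and summing P(type AB): 1/4·0 + 1/4·1/4 + 1/4·0 + 1/4·1/4 = 1/8.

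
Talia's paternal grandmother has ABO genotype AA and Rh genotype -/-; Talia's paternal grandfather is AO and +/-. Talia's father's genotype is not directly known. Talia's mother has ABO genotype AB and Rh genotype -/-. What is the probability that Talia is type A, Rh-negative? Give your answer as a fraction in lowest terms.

Talia's father's ABO genotype from AA × AO: 1/2 AA, 1/2 AO.
Crossing each possibility with the mother AB and summing P(type A): 1/2·1/2 + 1/2·1/2 = 1/2.
Similarly for Rh via the father's Rh distribution: P(Rh-) = 3/4.
Independent loci: 1/2 × 3/4 = 3/8.

3/8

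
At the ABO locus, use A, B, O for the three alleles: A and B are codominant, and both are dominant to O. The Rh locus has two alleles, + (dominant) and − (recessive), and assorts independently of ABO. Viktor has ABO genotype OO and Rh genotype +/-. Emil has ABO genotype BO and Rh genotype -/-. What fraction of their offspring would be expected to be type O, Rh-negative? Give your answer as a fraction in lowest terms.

ABO cross OO × BO → offspring phenotypes: 1/2 O, 1/2 B.
Rh cross +/- × -/- → 1/2 Rh+, 1/2 Rh-.
Independent loci: P(type O, Rh-negative) = 1/2 × 1/2 = 1/4.

1/4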